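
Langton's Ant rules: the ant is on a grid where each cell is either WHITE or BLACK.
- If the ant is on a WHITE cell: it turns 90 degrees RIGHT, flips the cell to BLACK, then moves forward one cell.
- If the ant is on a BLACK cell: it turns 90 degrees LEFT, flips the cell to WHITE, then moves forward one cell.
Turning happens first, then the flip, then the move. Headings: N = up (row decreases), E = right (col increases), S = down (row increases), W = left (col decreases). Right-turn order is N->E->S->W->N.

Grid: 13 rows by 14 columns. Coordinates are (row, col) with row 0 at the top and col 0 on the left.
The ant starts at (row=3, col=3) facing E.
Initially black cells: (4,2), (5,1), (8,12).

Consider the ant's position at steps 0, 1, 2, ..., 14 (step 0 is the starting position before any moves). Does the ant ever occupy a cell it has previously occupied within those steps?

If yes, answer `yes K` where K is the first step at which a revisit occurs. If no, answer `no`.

Step 1: on WHITE (3,3): turn R to S, flip to black, move to (4,3). |black|=4 — new cell
Step 2: on WHITE (4,3): turn R to W, flip to black, move to (4,2). |black|=5 — new cell
Step 3: on BLACK (4,2): turn L to S, flip to white, move to (5,2). |black|=4 — new cell
Step 4: on WHITE (5,2): turn R to W, flip to black, move to (5,1). |black|=5 — new cell
Step 5: on BLACK (5,1): turn L to S, flip to white, move to (6,1). |black|=4 — new cell
Step 6: on WHITE (6,1): turn R to W, flip to black, move to (6,0). |black|=5 — new cell
Step 7: on WHITE (6,0): turn R to N, flip to black, move to (5,0). |black|=6 — new cell
Step 8: on WHITE (5,0): turn R to E, flip to black, move to (5,1). |black|=7 — REVISIT

Answer: yes 8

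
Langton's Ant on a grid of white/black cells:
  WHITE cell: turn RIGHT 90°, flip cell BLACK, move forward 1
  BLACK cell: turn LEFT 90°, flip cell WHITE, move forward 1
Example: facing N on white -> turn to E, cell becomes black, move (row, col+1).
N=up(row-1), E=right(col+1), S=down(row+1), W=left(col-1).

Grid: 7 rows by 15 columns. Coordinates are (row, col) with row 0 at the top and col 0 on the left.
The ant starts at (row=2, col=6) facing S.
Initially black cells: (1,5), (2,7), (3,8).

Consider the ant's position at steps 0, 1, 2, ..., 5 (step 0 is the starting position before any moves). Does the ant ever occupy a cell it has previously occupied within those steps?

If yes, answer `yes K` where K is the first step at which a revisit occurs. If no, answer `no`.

Step 1: on WHITE (2,6): turn R to W, flip to black, move to (2,5). |black|=4 — new cell
Step 2: on WHITE (2,5): turn R to N, flip to black, move to (1,5). |black|=5 — new cell
Step 3: on BLACK (1,5): turn L to W, flip to white, move to (1,4). |black|=4 — new cell
Step 4: on WHITE (1,4): turn R to N, flip to black, move to (0,4). |black|=5 — new cell
Step 5: on WHITE (0,4): turn R to E, flip to black, move to (0,5). |black|=6 — new cell
No revisit within 5 steps.

Answer: no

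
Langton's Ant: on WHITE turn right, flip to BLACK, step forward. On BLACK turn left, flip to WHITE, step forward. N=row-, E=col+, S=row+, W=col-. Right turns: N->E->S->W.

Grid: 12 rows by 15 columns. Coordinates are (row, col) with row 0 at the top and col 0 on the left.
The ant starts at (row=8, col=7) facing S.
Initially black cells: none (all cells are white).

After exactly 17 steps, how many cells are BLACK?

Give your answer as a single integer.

Step 1: on WHITE (8,7): turn R to W, flip to black, move to (8,6). |black|=1
Step 2: on WHITE (8,6): turn R to N, flip to black, move to (7,6). |black|=2
Step 3: on WHITE (7,6): turn R to E, flip to black, move to (7,7). |black|=3
Step 4: on WHITE (7,7): turn R to S, flip to black, move to (8,7). |black|=4
Step 5: on BLACK (8,7): turn L to E, flip to white, move to (8,8). |black|=3
Step 6: on WHITE (8,8): turn R to S, flip to black, move to (9,8). |black|=4
Step 7: on WHITE (9,8): turn R to W, flip to black, move to (9,7). |black|=5
Step 8: on WHITE (9,7): turn R to N, flip to black, move to (8,7). |black|=6
Step 9: on WHITE (8,7): turn R to E, flip to black, move to (8,8). |black|=7
Step 10: on BLACK (8,8): turn L to N, flip to white, move to (7,8). |black|=6
Step 11: on WHITE (7,8): turn R to E, flip to black, move to (7,9). |black|=7
Step 12: on WHITE (7,9): turn R to S, flip to black, move to (8,9). |black|=8
Step 13: on WHITE (8,9): turn R to W, flip to black, move to (8,8). |black|=9
Step 14: on WHITE (8,8): turn R to N, flip to black, move to (7,8). |black|=10
Step 15: on BLACK (7,8): turn L to W, flip to white, move to (7,7). |black|=9
Step 16: on BLACK (7,7): turn L to S, flip to white, move to (8,7). |black|=8
Step 17: on BLACK (8,7): turn L to E, flip to white, move to (8,8). |black|=7

Answer: 7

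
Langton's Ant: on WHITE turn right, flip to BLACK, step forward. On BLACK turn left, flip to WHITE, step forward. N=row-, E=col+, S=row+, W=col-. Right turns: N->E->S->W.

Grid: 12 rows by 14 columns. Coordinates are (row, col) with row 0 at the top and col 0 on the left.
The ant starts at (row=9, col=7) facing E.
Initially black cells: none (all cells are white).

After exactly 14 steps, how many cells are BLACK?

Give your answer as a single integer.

Step 1: on WHITE (9,7): turn R to S, flip to black, move to (10,7). |black|=1
Step 2: on WHITE (10,7): turn R to W, flip to black, move to (10,6). |black|=2
Step 3: on WHITE (10,6): turn R to N, flip to black, move to (9,6). |black|=3
Step 4: on WHITE (9,6): turn R to E, flip to black, move to (9,7). |black|=4
Step 5: on BLACK (9,7): turn L to N, flip to white, move to (8,7). |black|=3
Step 6: on WHITE (8,7): turn R to E, flip to black, move to (8,8). |black|=4
Step 7: on WHITE (8,8): turn R to S, flip to black, move to (9,8). |black|=5
Step 8: on WHITE (9,8): turn R to W, flip to black, move to (9,7). |black|=6
Step 9: on WHITE (9,7): turn R to N, flip to black, move to (8,7). |black|=7
Step 10: on BLACK (8,7): turn L to W, flip to white, move to (8,6). |black|=6
Step 11: on WHITE (8,6): turn R to N, flip to black, move to (7,6). |black|=7
Step 12: on WHITE (7,6): turn R to E, flip to black, move to (7,7). |black|=8
Step 13: on WHITE (7,7): turn R to S, flip to black, move to (8,7). |black|=9
Step 14: on WHITE (8,7): turn R to W, flip to black, move to (8,6). |black|=10

Answer: 10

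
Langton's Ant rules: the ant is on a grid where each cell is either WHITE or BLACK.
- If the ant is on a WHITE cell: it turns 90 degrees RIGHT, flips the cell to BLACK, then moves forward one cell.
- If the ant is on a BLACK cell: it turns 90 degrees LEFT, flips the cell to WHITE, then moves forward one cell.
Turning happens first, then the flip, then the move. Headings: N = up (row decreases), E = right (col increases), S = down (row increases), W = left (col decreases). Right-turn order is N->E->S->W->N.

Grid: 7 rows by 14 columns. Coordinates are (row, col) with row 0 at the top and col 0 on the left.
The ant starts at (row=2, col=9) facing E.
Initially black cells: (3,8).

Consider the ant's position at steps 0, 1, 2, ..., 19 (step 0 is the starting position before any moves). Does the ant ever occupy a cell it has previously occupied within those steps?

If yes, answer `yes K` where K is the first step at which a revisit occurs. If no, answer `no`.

Answer: yes 6

Derivation:
Step 1: on WHITE (2,9): turn R to S, flip to black, move to (3,9). |black|=2 — new cell
Step 2: on WHITE (3,9): turn R to W, flip to black, move to (3,8). |black|=3 — new cell
Step 3: on BLACK (3,8): turn L to S, flip to white, move to (4,8). |black|=2 — new cell
Step 4: on WHITE (4,8): turn R to W, flip to black, move to (4,7). |black|=3 — new cell
Step 5: on WHITE (4,7): turn R to N, flip to black, move to (3,7). |black|=4 — new cell
Step 6: on WHITE (3,7): turn R to E, flip to black, move to (3,8). |black|=5 — REVISIT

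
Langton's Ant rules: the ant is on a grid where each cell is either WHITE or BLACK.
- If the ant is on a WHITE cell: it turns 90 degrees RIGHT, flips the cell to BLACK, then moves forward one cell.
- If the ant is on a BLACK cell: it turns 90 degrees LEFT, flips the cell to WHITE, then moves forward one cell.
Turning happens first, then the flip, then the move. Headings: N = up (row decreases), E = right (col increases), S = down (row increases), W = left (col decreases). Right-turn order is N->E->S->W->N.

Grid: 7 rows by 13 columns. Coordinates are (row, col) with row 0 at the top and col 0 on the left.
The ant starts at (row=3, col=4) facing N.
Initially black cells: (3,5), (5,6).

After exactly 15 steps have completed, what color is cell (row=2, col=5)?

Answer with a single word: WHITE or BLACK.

Answer: WHITE

Derivation:
Step 1: on WHITE (3,4): turn R to E, flip to black, move to (3,5). |black|=3
Step 2: on BLACK (3,5): turn L to N, flip to white, move to (2,5). |black|=2
Step 3: on WHITE (2,5): turn R to E, flip to black, move to (2,6). |black|=3
Step 4: on WHITE (2,6): turn R to S, flip to black, move to (3,6). |black|=4
Step 5: on WHITE (3,6): turn R to W, flip to black, move to (3,5). |black|=5
Step 6: on WHITE (3,5): turn R to N, flip to black, move to (2,5). |black|=6
Step 7: on BLACK (2,5): turn L to W, flip to white, move to (2,4). |black|=5
Step 8: on WHITE (2,4): turn R to N, flip to black, move to (1,4). |black|=6
Step 9: on WHITE (1,4): turn R to E, flip to black, move to (1,5). |black|=7
Step 10: on WHITE (1,5): turn R to S, flip to black, move to (2,5). |black|=8
Step 11: on WHITE (2,5): turn R to W, flip to black, move to (2,4). |black|=9
Step 12: on BLACK (2,4): turn L to S, flip to white, move to (3,4). |black|=8
Step 13: on BLACK (3,4): turn L to E, flip to white, move to (3,5). |black|=7
Step 14: on BLACK (3,5): turn L to N, flip to white, move to (2,5). |black|=6
Step 15: on BLACK (2,5): turn L to W, flip to white, move to (2,4). |black|=5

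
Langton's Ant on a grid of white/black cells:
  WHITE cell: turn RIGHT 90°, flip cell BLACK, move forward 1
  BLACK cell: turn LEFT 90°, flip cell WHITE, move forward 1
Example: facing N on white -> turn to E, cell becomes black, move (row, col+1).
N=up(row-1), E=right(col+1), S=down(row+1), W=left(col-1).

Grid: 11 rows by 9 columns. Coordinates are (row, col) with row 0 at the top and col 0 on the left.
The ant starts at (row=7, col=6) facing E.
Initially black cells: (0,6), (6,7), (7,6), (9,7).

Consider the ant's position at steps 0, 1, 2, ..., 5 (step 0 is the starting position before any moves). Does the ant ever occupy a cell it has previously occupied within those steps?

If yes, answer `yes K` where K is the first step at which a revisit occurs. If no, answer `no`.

Answer: no

Derivation:
Step 1: on BLACK (7,6): turn L to N, flip to white, move to (6,6). |black|=3 — new cell
Step 2: on WHITE (6,6): turn R to E, flip to black, move to (6,7). |black|=4 — new cell
Step 3: on BLACK (6,7): turn L to N, flip to white, move to (5,7). |black|=3 — new cell
Step 4: on WHITE (5,7): turn R to E, flip to black, move to (5,8). |black|=4 — new cell
Step 5: on WHITE (5,8): turn R to S, flip to black, move to (6,8). |black|=5 — new cell
No revisit within 5 steps.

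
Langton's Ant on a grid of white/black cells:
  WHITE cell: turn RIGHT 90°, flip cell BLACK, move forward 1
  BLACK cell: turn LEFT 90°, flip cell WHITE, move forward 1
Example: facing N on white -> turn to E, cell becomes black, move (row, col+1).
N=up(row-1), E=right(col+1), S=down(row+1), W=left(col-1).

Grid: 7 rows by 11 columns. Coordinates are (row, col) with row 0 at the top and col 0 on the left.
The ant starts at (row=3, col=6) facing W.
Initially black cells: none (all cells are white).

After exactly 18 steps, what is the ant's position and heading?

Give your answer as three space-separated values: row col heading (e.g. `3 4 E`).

Step 1: on WHITE (3,6): turn R to N, flip to black, move to (2,6). |black|=1
Step 2: on WHITE (2,6): turn R to E, flip to black, move to (2,7). |black|=2
Step 3: on WHITE (2,7): turn R to S, flip to black, move to (3,7). |black|=3
Step 4: on WHITE (3,7): turn R to W, flip to black, move to (3,6). |black|=4
Step 5: on BLACK (3,6): turn L to S, flip to white, move to (4,6). |black|=3
Step 6: on WHITE (4,6): turn R to W, flip to black, move to (4,5). |black|=4
Step 7: on WHITE (4,5): turn R to N, flip to black, move to (3,5). |black|=5
Step 8: on WHITE (3,5): turn R to E, flip to black, move to (3,6). |black|=6
Step 9: on WHITE (3,6): turn R to S, flip to black, move to (4,6). |black|=7
Step 10: on BLACK (4,6): turn L to E, flip to white, move to (4,7). |black|=6
Step 11: on WHITE (4,7): turn R to S, flip to black, move to (5,7). |black|=7
Step 12: on WHITE (5,7): turn R to W, flip to black, move to (5,6). |black|=8
Step 13: on WHITE (5,6): turn R to N, flip to black, move to (4,6). |black|=9
Step 14: on WHITE (4,6): turn R to E, flip to black, move to (4,7). |black|=10
Step 15: on BLACK (4,7): turn L to N, flip to white, move to (3,7). |black|=9
Step 16: on BLACK (3,7): turn L to W, flip to white, move to (3,6). |black|=8
Step 17: on BLACK (3,6): turn L to S, flip to white, move to (4,6). |black|=7
Step 18: on BLACK (4,6): turn L to E, flip to white, move to (4,7). |black|=6

Answer: 4 7 E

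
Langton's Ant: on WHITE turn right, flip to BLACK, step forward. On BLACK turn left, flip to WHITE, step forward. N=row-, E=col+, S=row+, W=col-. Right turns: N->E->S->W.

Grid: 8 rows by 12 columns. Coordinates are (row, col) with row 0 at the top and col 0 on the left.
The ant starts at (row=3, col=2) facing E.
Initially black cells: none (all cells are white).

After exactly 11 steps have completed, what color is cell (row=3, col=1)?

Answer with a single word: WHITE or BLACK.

Step 1: on WHITE (3,2): turn R to S, flip to black, move to (4,2). |black|=1
Step 2: on WHITE (4,2): turn R to W, flip to black, move to (4,1). |black|=2
Step 3: on WHITE (4,1): turn R to N, flip to black, move to (3,1). |black|=3
Step 4: on WHITE (3,1): turn R to E, flip to black, move to (3,2). |black|=4
Step 5: on BLACK (3,2): turn L to N, flip to white, move to (2,2). |black|=3
Step 6: on WHITE (2,2): turn R to E, flip to black, move to (2,3). |black|=4
Step 7: on WHITE (2,3): turn R to S, flip to black, move to (3,3). |black|=5
Step 8: on WHITE (3,3): turn R to W, flip to black, move to (3,2). |black|=6
Step 9: on WHITE (3,2): turn R to N, flip to black, move to (2,2). |black|=7
Step 10: on BLACK (2,2): turn L to W, flip to white, move to (2,1). |black|=6
Step 11: on WHITE (2,1): turn R to N, flip to black, move to (1,1). |black|=7

Answer: BLACK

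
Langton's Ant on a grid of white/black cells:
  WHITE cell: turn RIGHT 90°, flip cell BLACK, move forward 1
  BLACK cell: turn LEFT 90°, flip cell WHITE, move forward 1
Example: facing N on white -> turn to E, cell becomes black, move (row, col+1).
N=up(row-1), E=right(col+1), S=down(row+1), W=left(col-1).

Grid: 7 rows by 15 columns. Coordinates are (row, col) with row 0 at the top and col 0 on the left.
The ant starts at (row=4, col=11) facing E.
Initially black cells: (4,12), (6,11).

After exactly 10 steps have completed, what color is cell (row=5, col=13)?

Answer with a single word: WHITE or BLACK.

Answer: BLACK

Derivation:
Step 1: on WHITE (4,11): turn R to S, flip to black, move to (5,11). |black|=3
Step 2: on WHITE (5,11): turn R to W, flip to black, move to (5,10). |black|=4
Step 3: on WHITE (5,10): turn R to N, flip to black, move to (4,10). |black|=5
Step 4: on WHITE (4,10): turn R to E, flip to black, move to (4,11). |black|=6
Step 5: on BLACK (4,11): turn L to N, flip to white, move to (3,11). |black|=5
Step 6: on WHITE (3,11): turn R to E, flip to black, move to (3,12). |black|=6
Step 7: on WHITE (3,12): turn R to S, flip to black, move to (4,12). |black|=7
Step 8: on BLACK (4,12): turn L to E, flip to white, move to (4,13). |black|=6
Step 9: on WHITE (4,13): turn R to S, flip to black, move to (5,13). |black|=7
Step 10: on WHITE (5,13): turn R to W, flip to black, move to (5,12). |black|=8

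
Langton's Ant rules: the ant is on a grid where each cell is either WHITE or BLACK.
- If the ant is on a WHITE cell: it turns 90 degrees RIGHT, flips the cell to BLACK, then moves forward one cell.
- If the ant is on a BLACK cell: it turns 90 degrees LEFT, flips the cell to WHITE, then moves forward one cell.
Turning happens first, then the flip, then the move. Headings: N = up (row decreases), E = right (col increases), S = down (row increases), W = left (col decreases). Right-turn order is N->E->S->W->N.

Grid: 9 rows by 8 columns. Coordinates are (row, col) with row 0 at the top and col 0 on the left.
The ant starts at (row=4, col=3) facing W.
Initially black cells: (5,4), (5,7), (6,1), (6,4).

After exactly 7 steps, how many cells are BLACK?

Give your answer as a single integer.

Answer: 9

Derivation:
Step 1: on WHITE (4,3): turn R to N, flip to black, move to (3,3). |black|=5
Step 2: on WHITE (3,3): turn R to E, flip to black, move to (3,4). |black|=6
Step 3: on WHITE (3,4): turn R to S, flip to black, move to (4,4). |black|=7
Step 4: on WHITE (4,4): turn R to W, flip to black, move to (4,3). |black|=8
Step 5: on BLACK (4,3): turn L to S, flip to white, move to (5,3). |black|=7
Step 6: on WHITE (5,3): turn R to W, flip to black, move to (5,2). |black|=8
Step 7: on WHITE (5,2): turn R to N, flip to black, move to (4,2). |black|=9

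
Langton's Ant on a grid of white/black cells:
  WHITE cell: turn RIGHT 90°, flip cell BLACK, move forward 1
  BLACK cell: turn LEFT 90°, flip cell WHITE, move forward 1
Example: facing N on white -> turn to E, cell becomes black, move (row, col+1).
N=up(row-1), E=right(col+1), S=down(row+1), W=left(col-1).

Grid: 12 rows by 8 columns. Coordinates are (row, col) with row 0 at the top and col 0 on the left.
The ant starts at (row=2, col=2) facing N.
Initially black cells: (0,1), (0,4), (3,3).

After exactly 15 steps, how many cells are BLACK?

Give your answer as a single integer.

Answer: 8

Derivation:
Step 1: on WHITE (2,2): turn R to E, flip to black, move to (2,3). |black|=4
Step 2: on WHITE (2,3): turn R to S, flip to black, move to (3,3). |black|=5
Step 3: on BLACK (3,3): turn L to E, flip to white, move to (3,4). |black|=4
Step 4: on WHITE (3,4): turn R to S, flip to black, move to (4,4). |black|=5
Step 5: on WHITE (4,4): turn R to W, flip to black, move to (4,3). |black|=6
Step 6: on WHITE (4,3): turn R to N, flip to black, move to (3,3). |black|=7
Step 7: on WHITE (3,3): turn R to E, flip to black, move to (3,4). |black|=8
Step 8: on BLACK (3,4): turn L to N, flip to white, move to (2,4). |black|=7
Step 9: on WHITE (2,4): turn R to E, flip to black, move to (2,5). |black|=8
Step 10: on WHITE (2,5): turn R to S, flip to black, move to (3,5). |black|=9
Step 11: on WHITE (3,5): turn R to W, flip to black, move to (3,4). |black|=10
Step 12: on WHITE (3,4): turn R to N, flip to black, move to (2,4). |black|=11
Step 13: on BLACK (2,4): turn L to W, flip to white, move to (2,3). |black|=10
Step 14: on BLACK (2,3): turn L to S, flip to white, move to (3,3). |black|=9
Step 15: on BLACK (3,3): turn L to E, flip to white, move to (3,4). |black|=8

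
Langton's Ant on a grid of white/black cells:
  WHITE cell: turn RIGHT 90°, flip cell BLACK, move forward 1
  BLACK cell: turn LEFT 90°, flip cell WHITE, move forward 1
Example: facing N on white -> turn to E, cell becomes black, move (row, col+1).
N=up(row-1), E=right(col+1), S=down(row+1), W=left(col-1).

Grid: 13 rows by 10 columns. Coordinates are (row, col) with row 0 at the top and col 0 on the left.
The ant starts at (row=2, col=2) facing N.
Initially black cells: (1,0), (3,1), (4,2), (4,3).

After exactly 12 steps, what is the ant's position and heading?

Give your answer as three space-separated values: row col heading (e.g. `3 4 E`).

Answer: 2 2 N

Derivation:
Step 1: on WHITE (2,2): turn R to E, flip to black, move to (2,3). |black|=5
Step 2: on WHITE (2,3): turn R to S, flip to black, move to (3,3). |black|=6
Step 3: on WHITE (3,3): turn R to W, flip to black, move to (3,2). |black|=7
Step 4: on WHITE (3,2): turn R to N, flip to black, move to (2,2). |black|=8
Step 5: on BLACK (2,2): turn L to W, flip to white, move to (2,1). |black|=7
Step 6: on WHITE (2,1): turn R to N, flip to black, move to (1,1). |black|=8
Step 7: on WHITE (1,1): turn R to E, flip to black, move to (1,2). |black|=9
Step 8: on WHITE (1,2): turn R to S, flip to black, move to (2,2). |black|=10
Step 9: on WHITE (2,2): turn R to W, flip to black, move to (2,1). |black|=11
Step 10: on BLACK (2,1): turn L to S, flip to white, move to (3,1). |black|=10
Step 11: on BLACK (3,1): turn L to E, flip to white, move to (3,2). |black|=9
Step 12: on BLACK (3,2): turn L to N, flip to white, move to (2,2). |black|=8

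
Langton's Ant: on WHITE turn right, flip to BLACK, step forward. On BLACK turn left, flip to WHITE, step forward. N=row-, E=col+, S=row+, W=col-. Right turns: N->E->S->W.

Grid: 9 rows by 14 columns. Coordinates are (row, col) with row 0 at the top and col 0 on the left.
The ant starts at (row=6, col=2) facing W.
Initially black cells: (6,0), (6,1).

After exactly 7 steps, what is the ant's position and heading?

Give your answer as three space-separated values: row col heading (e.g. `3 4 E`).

Answer: 6 1 N

Derivation:
Step 1: on WHITE (6,2): turn R to N, flip to black, move to (5,2). |black|=3
Step 2: on WHITE (5,2): turn R to E, flip to black, move to (5,3). |black|=4
Step 3: on WHITE (5,3): turn R to S, flip to black, move to (6,3). |black|=5
Step 4: on WHITE (6,3): turn R to W, flip to black, move to (6,2). |black|=6
Step 5: on BLACK (6,2): turn L to S, flip to white, move to (7,2). |black|=5
Step 6: on WHITE (7,2): turn R to W, flip to black, move to (7,1). |black|=6
Step 7: on WHITE (7,1): turn R to N, flip to black, move to (6,1). |black|=7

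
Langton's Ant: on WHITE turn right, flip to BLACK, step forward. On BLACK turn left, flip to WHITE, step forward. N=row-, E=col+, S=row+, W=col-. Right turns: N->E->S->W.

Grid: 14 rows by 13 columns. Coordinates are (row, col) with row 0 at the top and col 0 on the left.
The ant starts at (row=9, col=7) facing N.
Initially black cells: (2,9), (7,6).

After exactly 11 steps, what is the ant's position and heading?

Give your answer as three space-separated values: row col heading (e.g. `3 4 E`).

Step 1: on WHITE (9,7): turn R to E, flip to black, move to (9,8). |black|=3
Step 2: on WHITE (9,8): turn R to S, flip to black, move to (10,8). |black|=4
Step 3: on WHITE (10,8): turn R to W, flip to black, move to (10,7). |black|=5
Step 4: on WHITE (10,7): turn R to N, flip to black, move to (9,7). |black|=6
Step 5: on BLACK (9,7): turn L to W, flip to white, move to (9,6). |black|=5
Step 6: on WHITE (9,6): turn R to N, flip to black, move to (8,6). |black|=6
Step 7: on WHITE (8,6): turn R to E, flip to black, move to (8,7). |black|=7
Step 8: on WHITE (8,7): turn R to S, flip to black, move to (9,7). |black|=8
Step 9: on WHITE (9,7): turn R to W, flip to black, move to (9,6). |black|=9
Step 10: on BLACK (9,6): turn L to S, flip to white, move to (10,6). |black|=8
Step 11: on WHITE (10,6): turn R to W, flip to black, move to (10,5). |black|=9

Answer: 10 5 W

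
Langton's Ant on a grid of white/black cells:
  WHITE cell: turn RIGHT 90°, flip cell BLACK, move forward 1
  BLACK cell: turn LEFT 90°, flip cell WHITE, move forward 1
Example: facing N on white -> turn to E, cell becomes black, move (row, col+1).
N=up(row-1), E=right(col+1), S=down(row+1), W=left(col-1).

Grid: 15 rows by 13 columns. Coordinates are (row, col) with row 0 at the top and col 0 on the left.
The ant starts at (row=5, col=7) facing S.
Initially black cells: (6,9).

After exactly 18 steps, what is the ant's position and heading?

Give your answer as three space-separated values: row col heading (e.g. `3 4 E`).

Answer: 4 8 N

Derivation:
Step 1: on WHITE (5,7): turn R to W, flip to black, move to (5,6). |black|=2
Step 2: on WHITE (5,6): turn R to N, flip to black, move to (4,6). |black|=3
Step 3: on WHITE (4,6): turn R to E, flip to black, move to (4,7). |black|=4
Step 4: on WHITE (4,7): turn R to S, flip to black, move to (5,7). |black|=5
Step 5: on BLACK (5,7): turn L to E, flip to white, move to (5,8). |black|=4
Step 6: on WHITE (5,8): turn R to S, flip to black, move to (6,8). |black|=5
Step 7: on WHITE (6,8): turn R to W, flip to black, move to (6,7). |black|=6
Step 8: on WHITE (6,7): turn R to N, flip to black, move to (5,7). |black|=7
Step 9: on WHITE (5,7): turn R to E, flip to black, move to (5,8). |black|=8
Step 10: on BLACK (5,8): turn L to N, flip to white, move to (4,8). |black|=7
Step 11: on WHITE (4,8): turn R to E, flip to black, move to (4,9). |black|=8
Step 12: on WHITE (4,9): turn R to S, flip to black, move to (5,9). |black|=9
Step 13: on WHITE (5,9): turn R to W, flip to black, move to (5,8). |black|=10
Step 14: on WHITE (5,8): turn R to N, flip to black, move to (4,8). |black|=11
Step 15: on BLACK (4,8): turn L to W, flip to white, move to (4,7). |black|=10
Step 16: on BLACK (4,7): turn L to S, flip to white, move to (5,7). |black|=9
Step 17: on BLACK (5,7): turn L to E, flip to white, move to (5,8). |black|=8
Step 18: on BLACK (5,8): turn L to N, flip to white, move to (4,8). |black|=7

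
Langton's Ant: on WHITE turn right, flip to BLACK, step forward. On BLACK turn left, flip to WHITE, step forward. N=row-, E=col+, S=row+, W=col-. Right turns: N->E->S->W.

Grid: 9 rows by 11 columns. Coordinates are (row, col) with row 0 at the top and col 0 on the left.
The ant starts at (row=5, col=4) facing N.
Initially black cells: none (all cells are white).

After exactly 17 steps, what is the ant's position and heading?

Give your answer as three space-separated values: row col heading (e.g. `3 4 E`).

Answer: 5 3 W

Derivation:
Step 1: on WHITE (5,4): turn R to E, flip to black, move to (5,5). |black|=1
Step 2: on WHITE (5,5): turn R to S, flip to black, move to (6,5). |black|=2
Step 3: on WHITE (6,5): turn R to W, flip to black, move to (6,4). |black|=3
Step 4: on WHITE (6,4): turn R to N, flip to black, move to (5,4). |black|=4
Step 5: on BLACK (5,4): turn L to W, flip to white, move to (5,3). |black|=3
Step 6: on WHITE (5,3): turn R to N, flip to black, move to (4,3). |black|=4
Step 7: on WHITE (4,3): turn R to E, flip to black, move to (4,4). |black|=5
Step 8: on WHITE (4,4): turn R to S, flip to black, move to (5,4). |black|=6
Step 9: on WHITE (5,4): turn R to W, flip to black, move to (5,3). |black|=7
Step 10: on BLACK (5,3): turn L to S, flip to white, move to (6,3). |black|=6
Step 11: on WHITE (6,3): turn R to W, flip to black, move to (6,2). |black|=7
Step 12: on WHITE (6,2): turn R to N, flip to black, move to (5,2). |black|=8
Step 13: on WHITE (5,2): turn R to E, flip to black, move to (5,3). |black|=9
Step 14: on WHITE (5,3): turn R to S, flip to black, move to (6,3). |black|=10
Step 15: on BLACK (6,3): turn L to E, flip to white, move to (6,4). |black|=9
Step 16: on BLACK (6,4): turn L to N, flip to white, move to (5,4). |black|=8
Step 17: on BLACK (5,4): turn L to W, flip to white, move to (5,3). |black|=7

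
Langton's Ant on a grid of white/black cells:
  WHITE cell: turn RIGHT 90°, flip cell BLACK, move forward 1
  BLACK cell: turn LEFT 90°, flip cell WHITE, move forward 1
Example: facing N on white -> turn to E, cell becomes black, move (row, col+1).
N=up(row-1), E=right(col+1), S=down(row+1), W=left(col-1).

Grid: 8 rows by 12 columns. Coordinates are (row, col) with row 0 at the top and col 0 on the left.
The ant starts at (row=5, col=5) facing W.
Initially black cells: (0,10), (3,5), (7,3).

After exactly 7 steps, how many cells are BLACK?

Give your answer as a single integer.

Step 1: on WHITE (5,5): turn R to N, flip to black, move to (4,5). |black|=4
Step 2: on WHITE (4,5): turn R to E, flip to black, move to (4,6). |black|=5
Step 3: on WHITE (4,6): turn R to S, flip to black, move to (5,6). |black|=6
Step 4: on WHITE (5,6): turn R to W, flip to black, move to (5,5). |black|=7
Step 5: on BLACK (5,5): turn L to S, flip to white, move to (6,5). |black|=6
Step 6: on WHITE (6,5): turn R to W, flip to black, move to (6,4). |black|=7
Step 7: on WHITE (6,4): turn R to N, flip to black, move to (5,4). |black|=8

Answer: 8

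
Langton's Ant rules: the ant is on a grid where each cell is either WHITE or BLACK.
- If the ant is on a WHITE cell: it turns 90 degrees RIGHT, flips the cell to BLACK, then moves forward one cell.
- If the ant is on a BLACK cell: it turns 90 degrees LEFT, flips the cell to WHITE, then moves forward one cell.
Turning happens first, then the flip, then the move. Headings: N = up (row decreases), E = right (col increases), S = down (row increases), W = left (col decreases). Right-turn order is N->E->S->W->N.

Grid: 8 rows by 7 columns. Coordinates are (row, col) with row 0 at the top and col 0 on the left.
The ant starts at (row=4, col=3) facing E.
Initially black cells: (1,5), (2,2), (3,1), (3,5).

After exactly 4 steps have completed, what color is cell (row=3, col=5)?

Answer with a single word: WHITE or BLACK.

Step 1: on WHITE (4,3): turn R to S, flip to black, move to (5,3). |black|=5
Step 2: on WHITE (5,3): turn R to W, flip to black, move to (5,2). |black|=6
Step 3: on WHITE (5,2): turn R to N, flip to black, move to (4,2). |black|=7
Step 4: on WHITE (4,2): turn R to E, flip to black, move to (4,3). |black|=8

Answer: BLACK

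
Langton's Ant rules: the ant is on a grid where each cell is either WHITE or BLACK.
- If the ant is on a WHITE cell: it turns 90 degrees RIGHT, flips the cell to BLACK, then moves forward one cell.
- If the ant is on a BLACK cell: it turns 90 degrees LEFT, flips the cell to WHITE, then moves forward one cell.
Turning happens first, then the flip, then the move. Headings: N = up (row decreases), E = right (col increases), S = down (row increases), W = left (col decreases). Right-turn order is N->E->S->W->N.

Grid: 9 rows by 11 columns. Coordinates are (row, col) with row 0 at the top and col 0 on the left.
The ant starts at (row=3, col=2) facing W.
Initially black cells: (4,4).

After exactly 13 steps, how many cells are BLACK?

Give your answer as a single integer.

Answer: 10

Derivation:
Step 1: on WHITE (3,2): turn R to N, flip to black, move to (2,2). |black|=2
Step 2: on WHITE (2,2): turn R to E, flip to black, move to (2,3). |black|=3
Step 3: on WHITE (2,3): turn R to S, flip to black, move to (3,3). |black|=4
Step 4: on WHITE (3,3): turn R to W, flip to black, move to (3,2). |black|=5
Step 5: on BLACK (3,2): turn L to S, flip to white, move to (4,2). |black|=4
Step 6: on WHITE (4,2): turn R to W, flip to black, move to (4,1). |black|=5
Step 7: on WHITE (4,1): turn R to N, flip to black, move to (3,1). |black|=6
Step 8: on WHITE (3,1): turn R to E, flip to black, move to (3,2). |black|=7
Step 9: on WHITE (3,2): turn R to S, flip to black, move to (4,2). |black|=8
Step 10: on BLACK (4,2): turn L to E, flip to white, move to (4,3). |black|=7
Step 11: on WHITE (4,3): turn R to S, flip to black, move to (5,3). |black|=8
Step 12: on WHITE (5,3): turn R to W, flip to black, move to (5,2). |black|=9
Step 13: on WHITE (5,2): turn R to N, flip to black, move to (4,2). |black|=10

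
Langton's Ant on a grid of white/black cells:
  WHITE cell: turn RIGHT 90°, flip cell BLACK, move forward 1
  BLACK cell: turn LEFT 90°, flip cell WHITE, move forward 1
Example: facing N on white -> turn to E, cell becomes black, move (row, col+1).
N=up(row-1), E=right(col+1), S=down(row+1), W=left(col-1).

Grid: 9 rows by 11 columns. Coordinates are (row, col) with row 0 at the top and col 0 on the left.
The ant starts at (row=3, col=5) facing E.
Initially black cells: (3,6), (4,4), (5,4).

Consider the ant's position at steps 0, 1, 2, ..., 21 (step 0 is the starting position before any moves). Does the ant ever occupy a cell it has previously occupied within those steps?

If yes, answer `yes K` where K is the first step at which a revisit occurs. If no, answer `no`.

Step 1: on WHITE (3,5): turn R to S, flip to black, move to (4,5). |black|=4 — new cell
Step 2: on WHITE (4,5): turn R to W, flip to black, move to (4,4). |black|=5 — new cell
Step 3: on BLACK (4,4): turn L to S, flip to white, move to (5,4). |black|=4 — new cell
Step 4: on BLACK (5,4): turn L to E, flip to white, move to (5,5). |black|=3 — new cell
Step 5: on WHITE (5,5): turn R to S, flip to black, move to (6,5). |black|=4 — new cell
Step 6: on WHITE (6,5): turn R to W, flip to black, move to (6,4). |black|=5 — new cell
Step 7: on WHITE (6,4): turn R to N, flip to black, move to (5,4). |black|=6 — REVISIT

Answer: yes 7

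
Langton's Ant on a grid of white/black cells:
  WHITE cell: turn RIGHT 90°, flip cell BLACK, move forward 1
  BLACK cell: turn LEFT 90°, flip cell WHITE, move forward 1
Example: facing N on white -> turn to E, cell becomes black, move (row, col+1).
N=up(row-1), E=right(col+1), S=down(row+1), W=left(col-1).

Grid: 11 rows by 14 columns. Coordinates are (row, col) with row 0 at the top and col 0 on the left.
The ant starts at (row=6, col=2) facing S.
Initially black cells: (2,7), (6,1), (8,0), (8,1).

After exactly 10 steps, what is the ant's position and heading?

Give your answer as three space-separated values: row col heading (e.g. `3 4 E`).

Answer: 9 1 S

Derivation:
Step 1: on WHITE (6,2): turn R to W, flip to black, move to (6,1). |black|=5
Step 2: on BLACK (6,1): turn L to S, flip to white, move to (7,1). |black|=4
Step 3: on WHITE (7,1): turn R to W, flip to black, move to (7,0). |black|=5
Step 4: on WHITE (7,0): turn R to N, flip to black, move to (6,0). |black|=6
Step 5: on WHITE (6,0): turn R to E, flip to black, move to (6,1). |black|=7
Step 6: on WHITE (6,1): turn R to S, flip to black, move to (7,1). |black|=8
Step 7: on BLACK (7,1): turn L to E, flip to white, move to (7,2). |black|=7
Step 8: on WHITE (7,2): turn R to S, flip to black, move to (8,2). |black|=8
Step 9: on WHITE (8,2): turn R to W, flip to black, move to (8,1). |black|=9
Step 10: on BLACK (8,1): turn L to S, flip to white, move to (9,1). |black|=8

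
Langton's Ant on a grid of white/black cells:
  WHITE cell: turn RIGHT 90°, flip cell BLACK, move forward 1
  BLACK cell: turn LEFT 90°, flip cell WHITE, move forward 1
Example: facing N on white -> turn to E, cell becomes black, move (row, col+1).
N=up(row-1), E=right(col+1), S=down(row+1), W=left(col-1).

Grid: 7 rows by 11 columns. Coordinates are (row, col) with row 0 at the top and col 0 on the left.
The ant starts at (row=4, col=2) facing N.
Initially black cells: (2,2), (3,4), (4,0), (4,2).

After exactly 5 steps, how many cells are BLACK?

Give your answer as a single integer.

Step 1: on BLACK (4,2): turn L to W, flip to white, move to (4,1). |black|=3
Step 2: on WHITE (4,1): turn R to N, flip to black, move to (3,1). |black|=4
Step 3: on WHITE (3,1): turn R to E, flip to black, move to (3,2). |black|=5
Step 4: on WHITE (3,2): turn R to S, flip to black, move to (4,2). |black|=6
Step 5: on WHITE (4,2): turn R to W, flip to black, move to (4,1). |black|=7

Answer: 7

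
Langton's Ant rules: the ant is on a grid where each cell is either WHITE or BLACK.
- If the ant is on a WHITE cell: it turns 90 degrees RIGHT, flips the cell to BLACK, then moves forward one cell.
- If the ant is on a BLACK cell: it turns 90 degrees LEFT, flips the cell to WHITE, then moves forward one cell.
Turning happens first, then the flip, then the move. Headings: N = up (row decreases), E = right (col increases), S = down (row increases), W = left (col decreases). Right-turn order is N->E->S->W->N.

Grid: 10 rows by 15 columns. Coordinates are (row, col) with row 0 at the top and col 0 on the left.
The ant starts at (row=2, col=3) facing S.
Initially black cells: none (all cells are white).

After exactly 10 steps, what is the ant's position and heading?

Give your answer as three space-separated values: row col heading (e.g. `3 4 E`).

Step 1: on WHITE (2,3): turn R to W, flip to black, move to (2,2). |black|=1
Step 2: on WHITE (2,2): turn R to N, flip to black, move to (1,2). |black|=2
Step 3: on WHITE (1,2): turn R to E, flip to black, move to (1,3). |black|=3
Step 4: on WHITE (1,3): turn R to S, flip to black, move to (2,3). |black|=4
Step 5: on BLACK (2,3): turn L to E, flip to white, move to (2,4). |black|=3
Step 6: on WHITE (2,4): turn R to S, flip to black, move to (3,4). |black|=4
Step 7: on WHITE (3,4): turn R to W, flip to black, move to (3,3). |black|=5
Step 8: on WHITE (3,3): turn R to N, flip to black, move to (2,3). |black|=6
Step 9: on WHITE (2,3): turn R to E, flip to black, move to (2,4). |black|=7
Step 10: on BLACK (2,4): turn L to N, flip to white, move to (1,4). |black|=6

Answer: 1 4 N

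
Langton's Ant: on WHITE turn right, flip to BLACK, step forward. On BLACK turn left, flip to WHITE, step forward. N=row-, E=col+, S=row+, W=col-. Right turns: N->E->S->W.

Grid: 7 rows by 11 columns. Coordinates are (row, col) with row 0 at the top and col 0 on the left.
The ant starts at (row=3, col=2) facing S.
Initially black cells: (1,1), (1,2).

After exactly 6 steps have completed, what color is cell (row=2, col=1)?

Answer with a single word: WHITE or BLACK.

Answer: BLACK

Derivation:
Step 1: on WHITE (3,2): turn R to W, flip to black, move to (3,1). |black|=3
Step 2: on WHITE (3,1): turn R to N, flip to black, move to (2,1). |black|=4
Step 3: on WHITE (2,1): turn R to E, flip to black, move to (2,2). |black|=5
Step 4: on WHITE (2,2): turn R to S, flip to black, move to (3,2). |black|=6
Step 5: on BLACK (3,2): turn L to E, flip to white, move to (3,3). |black|=5
Step 6: on WHITE (3,3): turn R to S, flip to black, move to (4,3). |black|=6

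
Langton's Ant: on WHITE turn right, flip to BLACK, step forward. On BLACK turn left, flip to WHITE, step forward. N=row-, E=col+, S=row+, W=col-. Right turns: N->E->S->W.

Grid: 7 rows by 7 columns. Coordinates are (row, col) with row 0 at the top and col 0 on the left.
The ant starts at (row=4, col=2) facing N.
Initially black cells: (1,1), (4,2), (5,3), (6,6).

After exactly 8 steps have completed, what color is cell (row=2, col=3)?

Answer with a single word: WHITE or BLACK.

Step 1: on BLACK (4,2): turn L to W, flip to white, move to (4,1). |black|=3
Step 2: on WHITE (4,1): turn R to N, flip to black, move to (3,1). |black|=4
Step 3: on WHITE (3,1): turn R to E, flip to black, move to (3,2). |black|=5
Step 4: on WHITE (3,2): turn R to S, flip to black, move to (4,2). |black|=6
Step 5: on WHITE (4,2): turn R to W, flip to black, move to (4,1). |black|=7
Step 6: on BLACK (4,1): turn L to S, flip to white, move to (5,1). |black|=6
Step 7: on WHITE (5,1): turn R to W, flip to black, move to (5,0). |black|=7
Step 8: on WHITE (5,0): turn R to N, flip to black, move to (4,0). |black|=8

Answer: WHITE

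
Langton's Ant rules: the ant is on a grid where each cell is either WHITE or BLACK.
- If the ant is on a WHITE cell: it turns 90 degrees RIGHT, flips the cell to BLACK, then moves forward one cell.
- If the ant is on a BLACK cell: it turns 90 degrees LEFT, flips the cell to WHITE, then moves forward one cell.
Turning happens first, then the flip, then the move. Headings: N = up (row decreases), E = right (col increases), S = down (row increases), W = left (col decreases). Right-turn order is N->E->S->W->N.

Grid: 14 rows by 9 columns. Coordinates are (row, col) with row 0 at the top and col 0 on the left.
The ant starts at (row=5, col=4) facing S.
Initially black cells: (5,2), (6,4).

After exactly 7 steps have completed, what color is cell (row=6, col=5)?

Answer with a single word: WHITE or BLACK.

Step 1: on WHITE (5,4): turn R to W, flip to black, move to (5,3). |black|=3
Step 2: on WHITE (5,3): turn R to N, flip to black, move to (4,3). |black|=4
Step 3: on WHITE (4,3): turn R to E, flip to black, move to (4,4). |black|=5
Step 4: on WHITE (4,4): turn R to S, flip to black, move to (5,4). |black|=6
Step 5: on BLACK (5,4): turn L to E, flip to white, move to (5,5). |black|=5
Step 6: on WHITE (5,5): turn R to S, flip to black, move to (6,5). |black|=6
Step 7: on WHITE (6,5): turn R to W, flip to black, move to (6,4). |black|=7

Answer: BLACK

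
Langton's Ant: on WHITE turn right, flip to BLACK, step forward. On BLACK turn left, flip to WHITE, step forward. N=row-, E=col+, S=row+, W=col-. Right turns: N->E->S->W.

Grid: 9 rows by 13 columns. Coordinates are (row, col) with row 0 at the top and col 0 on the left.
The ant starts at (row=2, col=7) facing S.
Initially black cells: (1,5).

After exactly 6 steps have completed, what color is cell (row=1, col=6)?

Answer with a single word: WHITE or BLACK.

Step 1: on WHITE (2,7): turn R to W, flip to black, move to (2,6). |black|=2
Step 2: on WHITE (2,6): turn R to N, flip to black, move to (1,6). |black|=3
Step 3: on WHITE (1,6): turn R to E, flip to black, move to (1,7). |black|=4
Step 4: on WHITE (1,7): turn R to S, flip to black, move to (2,7). |black|=5
Step 5: on BLACK (2,7): turn L to E, flip to white, move to (2,8). |black|=4
Step 6: on WHITE (2,8): turn R to S, flip to black, move to (3,8). |black|=5

Answer: BLACK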